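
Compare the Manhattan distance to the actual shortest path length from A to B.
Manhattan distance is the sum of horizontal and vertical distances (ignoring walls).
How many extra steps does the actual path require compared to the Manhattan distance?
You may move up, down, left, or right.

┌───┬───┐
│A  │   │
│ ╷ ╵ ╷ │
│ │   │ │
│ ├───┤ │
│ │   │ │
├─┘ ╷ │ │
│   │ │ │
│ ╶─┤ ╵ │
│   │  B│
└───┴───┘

Manhattan distance: |4 - 0| + |3 - 0| = 7
Actual path length: 9
Extra steps: 9 - 7 = 2

Solution:

┌───┬───┐
│A ↓│↱ ↓│
│ ╷ ╵ ╷ │
│ │↳ ↑│↓│
│ ├───┤ │
│ │   │↓│
├─┘ ╷ │ │
│   │ │↓│
│ ╶─┤ ╵ │
│   │  B│
└───┴───┘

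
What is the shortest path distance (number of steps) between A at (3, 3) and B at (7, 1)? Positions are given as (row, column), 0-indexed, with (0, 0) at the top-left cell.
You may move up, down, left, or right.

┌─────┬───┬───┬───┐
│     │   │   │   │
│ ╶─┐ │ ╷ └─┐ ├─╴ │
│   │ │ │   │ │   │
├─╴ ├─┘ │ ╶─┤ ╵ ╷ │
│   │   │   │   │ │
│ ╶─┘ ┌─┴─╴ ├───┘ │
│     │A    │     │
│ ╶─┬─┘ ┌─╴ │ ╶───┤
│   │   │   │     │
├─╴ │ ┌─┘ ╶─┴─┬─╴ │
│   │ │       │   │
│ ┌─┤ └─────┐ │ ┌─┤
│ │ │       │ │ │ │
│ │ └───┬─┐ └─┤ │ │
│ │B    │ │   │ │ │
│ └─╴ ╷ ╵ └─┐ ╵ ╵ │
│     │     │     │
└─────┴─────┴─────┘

Finding path from (3, 3) to (7, 1):
Path: (3,3) → (3,4) → (3,5) → (2,5) → (2,4) → (1,4) → (0,4) → (0,3) → (1,3) → (2,3) → (2,2) → (3,2) → (3,1) → (3,0) → (4,0) → (4,1) → (5,1) → (5,0) → (6,0) → (7,0) → (8,0) → (8,1) → (8,2) → (7,2) → (7,1)
Distance: 24 steps

Solution:

┌─────┬───┬───┬───┐
│     │↓ ↰│   │   │
│ ╶─┐ │ ╷ └─┐ ├─╴ │
│   │ │↓│↑  │ │   │
├─╴ ├─┘ │ ╶─┤ ╵ ╷ │
│   │↓ ↲│↑ ↰│   │ │
│ ╶─┘ ┌─┴─╴ ├───┘ │
│↓ ← ↲│A → ↑│     │
│ ╶─┬─┘ ┌─╴ │ ╶───┤
│↳ ↓│   │   │     │
├─╴ │ ┌─┘ ╶─┴─┬─╴ │
│↓ ↲│ │       │   │
│ ┌─┤ └─────┐ │ ┌─┤
│↓│ │       │ │ │ │
│ │ └───┬─┐ └─┤ │ │
│↓│B ↰  │ │   │ │ │
│ └─╴ ╷ ╵ └─┐ ╵ ╵ │
│↳ → ↑│     │     │
└─────┴─────┴─────┘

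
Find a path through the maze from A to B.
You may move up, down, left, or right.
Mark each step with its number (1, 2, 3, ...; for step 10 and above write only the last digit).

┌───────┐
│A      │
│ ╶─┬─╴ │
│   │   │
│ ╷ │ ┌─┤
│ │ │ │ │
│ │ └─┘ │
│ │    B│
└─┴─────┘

Finding the shortest path through the maze:
Path length: 6 steps
Directions: down → right → down → down → right → right

Solution:

┌───────┐
│A      │
│ ╶─┬─╴ │
│1 2│   │
│ ╷ │ ┌─┤
│ │3│ │ │
│ │ └─┘ │
│ │4 5 B│
└─┴─────┘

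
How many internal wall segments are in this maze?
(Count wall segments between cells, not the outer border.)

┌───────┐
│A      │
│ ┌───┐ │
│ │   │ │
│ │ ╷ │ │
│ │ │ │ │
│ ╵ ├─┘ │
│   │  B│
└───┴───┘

Counting internal wall segments:
Total internal walls: 9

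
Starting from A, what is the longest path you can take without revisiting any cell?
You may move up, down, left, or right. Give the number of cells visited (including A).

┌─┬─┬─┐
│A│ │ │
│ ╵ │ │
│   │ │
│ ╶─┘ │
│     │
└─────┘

Finding longest simple path using DFS:
Start: (0, 0)
Longest path visits 7 cells
Path: A → down → down → right → right → up → up

Solution:

┌─┬─┬─┐
│A│ │B│
│ ╵ │ │
│↓  │↑│
│ ╶─┘ │
│↳ → ↑│
└─────┘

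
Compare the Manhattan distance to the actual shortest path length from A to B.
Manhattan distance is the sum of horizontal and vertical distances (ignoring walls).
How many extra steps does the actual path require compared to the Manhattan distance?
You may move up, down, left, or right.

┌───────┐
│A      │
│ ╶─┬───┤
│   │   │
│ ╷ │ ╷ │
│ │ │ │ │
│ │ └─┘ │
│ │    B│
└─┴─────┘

Manhattan distance: |3 - 0| + |3 - 0| = 6
Actual path length: 6
Extra steps: 6 - 6 = 0

Solution:

┌───────┐
│A      │
│ ╶─┬───┤
│↳ ↓│   │
│ ╷ │ ╷ │
│ │↓│ │ │
│ │ └─┘ │
│ │↳ → B│
└─┴─────┘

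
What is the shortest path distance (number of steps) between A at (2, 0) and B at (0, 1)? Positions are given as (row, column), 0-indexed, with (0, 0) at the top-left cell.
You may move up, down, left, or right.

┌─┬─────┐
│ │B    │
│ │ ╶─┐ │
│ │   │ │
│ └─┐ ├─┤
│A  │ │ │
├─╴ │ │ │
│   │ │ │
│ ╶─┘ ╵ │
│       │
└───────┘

Finding path from (2, 0) to (0, 1):
Path: (2,0) → (2,1) → (3,1) → (3,0) → (4,0) → (4,1) → (4,2) → (3,2) → (2,2) → (1,2) → (1,1) → (0,1)
Distance: 11 steps

Solution:

┌─┬─────┐
│ │B    │
│ │ ╶─┐ │
│ │↑ ↰│ │
│ └─┐ ├─┤
│A ↓│↑│ │
├─╴ │ │ │
│↓ ↲│↑│ │
│ ╶─┘ ╵ │
│↳ → ↑  │
└───────┘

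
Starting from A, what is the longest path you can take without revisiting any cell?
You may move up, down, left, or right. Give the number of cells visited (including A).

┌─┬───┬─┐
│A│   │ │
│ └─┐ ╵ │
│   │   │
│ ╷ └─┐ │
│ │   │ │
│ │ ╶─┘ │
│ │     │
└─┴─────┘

Finding longest simple path using DFS:
Start: (0, 0)
Longest path visits 12 cells
Path: A → down → right → down → down → right → right → up → up → left → up → left

Solution:

┌─┬───┬─┐
│A│B ↰│ │
│ └─┐ ╵ │
│↳ ↓│↑ ↰│
│ ╷ └─┐ │
│ │↓  │↑│
│ │ ╶─┘ │
│ │↳ → ↑│
└─┴─────┘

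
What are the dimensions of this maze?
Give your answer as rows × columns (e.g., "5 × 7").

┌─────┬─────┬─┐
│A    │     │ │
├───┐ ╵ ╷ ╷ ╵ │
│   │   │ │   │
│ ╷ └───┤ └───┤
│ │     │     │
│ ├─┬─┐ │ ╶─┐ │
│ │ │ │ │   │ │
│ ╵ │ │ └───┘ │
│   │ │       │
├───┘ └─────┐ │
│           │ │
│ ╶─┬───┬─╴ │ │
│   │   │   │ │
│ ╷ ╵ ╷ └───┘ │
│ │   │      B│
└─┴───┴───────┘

Counting the maze dimensions:
Rows (vertical): 8
Columns (horizontal): 7
Dimensions: 8 × 7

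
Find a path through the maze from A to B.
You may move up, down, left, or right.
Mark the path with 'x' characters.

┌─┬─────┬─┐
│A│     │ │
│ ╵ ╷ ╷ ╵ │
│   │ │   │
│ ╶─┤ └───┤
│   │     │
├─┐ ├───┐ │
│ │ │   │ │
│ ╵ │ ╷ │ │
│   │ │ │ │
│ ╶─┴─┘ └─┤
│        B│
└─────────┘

Finding the shortest path through the maze:
Path length: 11 steps
Directions: down → down → right → down → down → left → down → right → right → right → right

Solution:

┌─┬─────┬─┐
│A│     │ │
│ ╵ ╷ ╷ ╵ │
│x  │ │   │
│ ╶─┤ └───┤
│x x│     │
├─┐ ├───┐ │
│ │x│   │ │
│ ╵ │ ╷ │ │
│x x│ │ │ │
│ ╶─┴─┘ └─┤
│x x x x B│
└─────────┘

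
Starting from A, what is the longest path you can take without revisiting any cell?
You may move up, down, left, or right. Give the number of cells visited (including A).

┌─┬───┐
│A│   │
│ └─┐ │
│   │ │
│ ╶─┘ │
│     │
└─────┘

Finding longest simple path using DFS:
Start: (0, 0)
Longest path visits 8 cells
Path: A → down → down → right → right → up → up → left

Solution:

┌─┬───┐
│A│B ↰│
│ └─┐ │
│↓  │↑│
│ ╶─┘ │
│↳ → ↑│
└─────┘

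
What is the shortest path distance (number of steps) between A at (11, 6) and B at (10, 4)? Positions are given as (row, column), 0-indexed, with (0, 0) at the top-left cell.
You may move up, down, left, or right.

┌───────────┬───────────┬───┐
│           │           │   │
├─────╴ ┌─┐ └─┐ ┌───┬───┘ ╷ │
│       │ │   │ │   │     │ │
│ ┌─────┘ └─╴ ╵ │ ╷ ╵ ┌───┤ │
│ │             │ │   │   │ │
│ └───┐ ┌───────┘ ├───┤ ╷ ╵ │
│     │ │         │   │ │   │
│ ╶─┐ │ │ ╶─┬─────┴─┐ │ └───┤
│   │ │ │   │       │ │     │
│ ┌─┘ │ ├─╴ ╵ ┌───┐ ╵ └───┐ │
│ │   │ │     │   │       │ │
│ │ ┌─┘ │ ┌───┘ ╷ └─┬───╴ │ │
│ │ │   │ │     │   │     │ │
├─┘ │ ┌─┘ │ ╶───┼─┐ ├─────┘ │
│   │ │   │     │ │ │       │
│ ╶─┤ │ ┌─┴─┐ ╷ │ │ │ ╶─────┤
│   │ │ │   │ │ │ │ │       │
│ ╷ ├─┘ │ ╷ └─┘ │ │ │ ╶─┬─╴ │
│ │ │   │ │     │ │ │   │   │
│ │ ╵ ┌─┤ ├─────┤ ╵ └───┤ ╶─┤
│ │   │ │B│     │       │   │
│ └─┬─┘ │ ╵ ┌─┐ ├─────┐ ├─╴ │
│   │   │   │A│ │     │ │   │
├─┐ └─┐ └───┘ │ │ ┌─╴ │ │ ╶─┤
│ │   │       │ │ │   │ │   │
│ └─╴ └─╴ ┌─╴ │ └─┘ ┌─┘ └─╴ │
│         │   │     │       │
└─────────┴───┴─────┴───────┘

Finding path from (11, 6) to (10, 4):
Path: (11,6) → (12,6) → (12,5) → (12,4) → (13,4) → (13,3) → (13,2) → (12,2) → (12,1) → (11,1) → (11,0) → (10,0) → (9,0) → (8,0) → (8,1) → (9,1) → (10,1) → (10,2) → (9,2) → (9,3) → (8,3) → (7,3) → (7,4) → (6,4) → (5,4) → (5,5) → (4,5) → (4,4) → (3,4) → (3,5) → (3,6) → (3,7) → (3,8) → (2,8) → (1,8) → (1,9) → (2,9) → (2,10) → (1,10) → (1,11) → (1,12) → (0,12) → (0,13) → (1,13) → (2,13) → (3,13) → (3,12) → (2,12) → (2,11) → (3,11) → (4,11) → (4,12) → (4,13) → (5,13) → (6,13) → (7,13) → (7,12) → (7,11) → (7,10) → (8,10) → (8,11) → (8,12) → (8,13) → (9,13) → (9,12) → (10,12) → (10,13) → (11,13) → (11,12) → (12,12) → (12,13) → (13,13) → (13,12) → (13,11) → (12,11) → (11,11) → (10,11) → (10,10) → (10,9) → (9,9) → (8,9) → (7,9) → (6,9) → (6,8) → (5,8) → (5,7) → (6,7) → (6,6) → (6,5) → (7,5) → (7,6) → (7,7) → (8,7) → (9,7) → (9,6) → (9,5) → (8,5) → (8,4) → (9,4) → (10,4)
Distance: 99 steps

Solution:

┌───────────┬───────────┬───┐
│           │           │↱ ↓│
├─────╴ ┌─┐ └─┐ ┌───┬───┘ ╷ │
│       │ │   │ │↱ ↓│↱ → ↑│↓│
│ ┌─────┘ └─╴ ╵ │ ╷ ╵ ┌───┤ │
│ │             │↑│↳ ↑│↓ ↰│↓│
│ └───┐ ┌───────┘ ├───┤ ╷ ╵ │
│     │ │↱ → → → ↑│   │↓│↑ ↲│
│ ╶─┐ │ │ ╶─┬─────┴─┐ │ └───┤
│   │ │ │↑ ↰│       │ │↳ → ↓│
│ ┌─┘ │ ├─╴ ╵ ┌───┐ ╵ └───┐ │
│ │   │ │↱ ↑  │↓ ↰│       │↓│
│ │ ┌─┘ │ ┌───┘ ╷ └─┬───╴ │ │
│ │ │   │↑│↓ ← ↲│↑ ↰│     │↓│
├─┘ │ ┌─┘ │ ╶───┼─┐ ├─────┘ │
│   │ │↱ ↑│↳ → ↓│ │↑│↓ ← ← ↲│
│ ╶─┤ │ ┌─┴─┐ ╷ │ │ │ ╶─────┤
│↱ ↓│ │↑│↓ ↰│ │↓│ │↑│↳ → → ↓│
│ ╷ ├─┘ │ ╷ └─┘ │ │ │ ╶─┬─╴ │
│↑│↓│↱ ↑│↓│↑ ← ↲│ │↑│   │↓ ↲│
│ │ ╵ ┌─┤ ├─────┤ ╵ └───┤ ╶─┤
│↑│↳ ↑│ │B│     │  ↑ ← ↰│↳ ↓│
│ └─┬─┘ │ ╵ ┌─┐ ├─────┐ ├─╴ │
│↑ ↰│   │   │A│ │     │↑│↓ ↲│
├─┐ └─┐ └───┘ │ │ ┌─╴ │ │ ╶─┤
│ │↑ ↰│  ↓ ← ↲│ │ │   │↑│↳ ↓│
│ └─╴ └─╴ ┌─╴ │ └─┘ ┌─┘ └─╴ │
│    ↑ ← ↲│   │     │  ↑ ← ↲│
└─────────┴───┴─────┴───────┘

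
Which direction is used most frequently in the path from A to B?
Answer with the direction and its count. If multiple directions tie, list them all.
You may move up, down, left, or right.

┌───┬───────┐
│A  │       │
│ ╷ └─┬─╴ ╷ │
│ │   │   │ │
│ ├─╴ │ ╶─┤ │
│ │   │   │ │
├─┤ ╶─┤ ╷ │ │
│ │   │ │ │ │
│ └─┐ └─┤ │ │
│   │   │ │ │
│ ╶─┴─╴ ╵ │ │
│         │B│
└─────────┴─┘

Directions: right, down, right, down, left, down, right, down, right, down, right, up, up, up, left, up, right, up, right, down, down, down, down, down
Counts: {'right': 7, 'down': 10, 'left': 2, 'up': 5}
Most common: down (10 times)

Solution:

┌───┬───────┐
│A ↓│    ↱ ↓│
│ ╷ └─┬─╴ ╷ │
│ │↳ ↓│↱ ↑│↓│
│ ├─╴ │ ╶─┤ │
│ │↓ ↲│↑ ↰│↓│
├─┤ ╶─┤ ╷ │ │
│ │↳ ↓│ │↑│↓│
│ └─┐ └─┤ │ │
│   │↳ ↓│↑│↓│
│ ╶─┴─╴ ╵ │ │
│      ↳ ↑│B│
└─────────┴─┘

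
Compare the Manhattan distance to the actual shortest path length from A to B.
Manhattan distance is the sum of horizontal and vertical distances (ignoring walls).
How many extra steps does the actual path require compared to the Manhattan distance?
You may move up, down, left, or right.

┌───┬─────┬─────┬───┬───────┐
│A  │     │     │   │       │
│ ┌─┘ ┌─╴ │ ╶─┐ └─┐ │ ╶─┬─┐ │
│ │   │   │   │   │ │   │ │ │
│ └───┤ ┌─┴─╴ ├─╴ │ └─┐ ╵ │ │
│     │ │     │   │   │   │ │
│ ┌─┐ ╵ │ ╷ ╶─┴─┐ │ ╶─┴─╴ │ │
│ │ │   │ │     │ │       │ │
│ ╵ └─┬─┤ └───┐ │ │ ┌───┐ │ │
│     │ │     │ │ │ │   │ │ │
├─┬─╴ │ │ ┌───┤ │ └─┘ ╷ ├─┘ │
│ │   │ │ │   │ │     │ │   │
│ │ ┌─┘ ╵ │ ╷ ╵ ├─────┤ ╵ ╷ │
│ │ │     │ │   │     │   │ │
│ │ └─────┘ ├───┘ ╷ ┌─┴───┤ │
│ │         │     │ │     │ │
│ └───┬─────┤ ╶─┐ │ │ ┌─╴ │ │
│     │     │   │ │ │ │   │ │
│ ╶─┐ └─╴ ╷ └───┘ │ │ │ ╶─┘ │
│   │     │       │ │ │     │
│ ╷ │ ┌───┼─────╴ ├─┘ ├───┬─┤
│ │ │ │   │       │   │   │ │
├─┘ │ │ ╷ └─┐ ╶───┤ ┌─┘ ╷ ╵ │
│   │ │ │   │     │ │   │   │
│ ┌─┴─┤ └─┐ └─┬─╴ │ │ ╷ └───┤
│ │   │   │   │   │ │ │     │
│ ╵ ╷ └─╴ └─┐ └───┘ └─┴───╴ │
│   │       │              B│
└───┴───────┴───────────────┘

Manhattan distance: |13 - 0| + |13 - 0| = 26
Actual path length: 68
Extra steps: 68 - 26 = 42

Solution:

┌───┬─────┬─────┬───┬───────┐
│A  │     │↱ → ↓│   │       │
│ ┌─┘ ┌─╴ │ ╶─┐ └─┐ │ ╶─┬─┐ │
│↓│   │   │↑ ↰│↳ ↓│ │   │ │ │
│ └───┤ ┌─┴─╴ ├─╴ │ └─┐ ╵ │ │
│↓    │ │  ↱ ↑│  ↓│   │   │ │
│ ┌─┐ ╵ │ ╷ ╶─┴─┐ │ ╶─┴─╴ │ │
│↓│ │   │ │↑ ← ↰│↓│       │ │
│ ╵ └─┬─┤ └───┐ │ │ ┌───┐ │ │
│↳ → ↓│ │     │↑│↓│ │↱ ↓│ │ │
├─┬─╴ │ │ ┌───┤ │ └─┘ ╷ ├─┘ │
│ │↓ ↲│ │ │↱ ↓│↑│↳ → ↑│↓│↱ ↓│
│ │ ┌─┘ ╵ │ ╷ ╵ ├─────┤ ╵ ╷ │
│ │↓│     │↑│↳ ↑│     │↳ ↑│↓│
│ │ └─────┘ ├───┘ ╷ ┌─┴───┤ │
│ │↳ → → → ↑│     │ │↓ ← ↰│↓│
│ └───┬─────┤ ╶─┐ │ │ ┌─╴ │ │
│     │     │   │ │ │↓│↱ ↑│↓│
│ ╶─┐ └─╴ ╷ └───┘ │ │ │ ╶─┘ │
│   │     │       │ │↓│↑ ← ↲│
│ ╷ │ ┌───┼─────╴ ├─┘ ├───┬─┤
│ │ │ │   │       │↓ ↲│   │ │
├─┘ │ │ ╷ └─┐ ╶───┤ ┌─┘ ╷ ╵ │
│   │ │ │   │     │↓│   │   │
│ ┌─┴─┤ └─┐ └─┬─╴ │ │ ╷ └───┤
│ │   │   │   │   │↓│ │     │
│ ╵ ╷ └─╴ └─┐ └───┘ └─┴───╴ │
│   │       │      ↳ → → → B│
└───┴───────┴───────────────┘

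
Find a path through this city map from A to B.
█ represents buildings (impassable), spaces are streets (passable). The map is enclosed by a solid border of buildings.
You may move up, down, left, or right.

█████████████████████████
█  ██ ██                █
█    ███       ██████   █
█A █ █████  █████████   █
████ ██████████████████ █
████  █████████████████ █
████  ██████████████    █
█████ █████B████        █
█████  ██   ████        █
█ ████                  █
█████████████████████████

Finding the shortest path from A to B:
Movement: cardinal only
Path length: 20 steps
Directions: up → right → right → right → down → down → down → down → right → down → down → right → down → right → right → right → up → right → right → up

Solution:

█████████████████████████
█  ██ ██                █
█↱→→↓███       ██████   █
█A █↓█████  █████████   █
████↓██████████████████ █
████↓ █████████████████ █
████↳↓██████████████    █
█████↓█████B████        █
█████↳↓██↱→↑████        █
█ ████↳→→↑              █
█████████████████████████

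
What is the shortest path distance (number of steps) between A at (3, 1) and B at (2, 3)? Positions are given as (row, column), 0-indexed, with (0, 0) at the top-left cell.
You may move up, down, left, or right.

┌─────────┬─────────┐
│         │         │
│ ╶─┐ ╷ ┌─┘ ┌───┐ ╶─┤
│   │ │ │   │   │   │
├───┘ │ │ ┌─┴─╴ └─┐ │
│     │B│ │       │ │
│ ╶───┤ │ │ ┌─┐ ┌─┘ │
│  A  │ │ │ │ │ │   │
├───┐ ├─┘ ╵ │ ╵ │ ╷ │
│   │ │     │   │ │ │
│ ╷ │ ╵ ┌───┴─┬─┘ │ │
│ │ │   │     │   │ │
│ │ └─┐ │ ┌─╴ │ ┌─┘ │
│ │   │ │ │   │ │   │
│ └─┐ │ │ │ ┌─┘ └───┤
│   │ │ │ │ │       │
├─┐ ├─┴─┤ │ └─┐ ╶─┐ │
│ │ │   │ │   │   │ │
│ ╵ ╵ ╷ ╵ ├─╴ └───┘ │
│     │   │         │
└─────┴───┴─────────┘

Finding path from (3, 1) to (2, 3):
Path: (3,1) → (3,0) → (2,0) → (2,1) → (2,2) → (1,2) → (0,2) → (0,3) → (1,3) → (2,3)
Distance: 9 steps

Solution:

┌─────────┬─────────┐
│    ↱ ↓  │         │
│ ╶─┐ ╷ ┌─┘ ┌───┐ ╶─┤
│   │↑│↓│   │   │   │
├───┘ │ │ ┌─┴─╴ └─┐ │
│↱ → ↑│B│ │       │ │
│ ╶───┤ │ │ ┌─┐ ┌─┘ │
│↑ A  │ │ │ │ │ │   │
├───┐ ├─┘ ╵ │ ╵ │ ╷ │
│   │ │     │   │ │ │
│ ╷ │ ╵ ┌───┴─┬─┘ │ │
│ │ │   │     │   │ │
│ │ └─┐ │ ┌─╴ │ ┌─┘ │
│ │   │ │ │   │ │   │
│ └─┐ │ │ │ ┌─┘ └───┤
│   │ │ │ │ │       │
├─┐ ├─┴─┤ │ └─┐ ╶─┐ │
│ │ │   │ │   │   │ │
│ ╵ ╵ ╷ ╵ ├─╴ └───┘ │
│     │   │         │
└─────┴───┴─────────┘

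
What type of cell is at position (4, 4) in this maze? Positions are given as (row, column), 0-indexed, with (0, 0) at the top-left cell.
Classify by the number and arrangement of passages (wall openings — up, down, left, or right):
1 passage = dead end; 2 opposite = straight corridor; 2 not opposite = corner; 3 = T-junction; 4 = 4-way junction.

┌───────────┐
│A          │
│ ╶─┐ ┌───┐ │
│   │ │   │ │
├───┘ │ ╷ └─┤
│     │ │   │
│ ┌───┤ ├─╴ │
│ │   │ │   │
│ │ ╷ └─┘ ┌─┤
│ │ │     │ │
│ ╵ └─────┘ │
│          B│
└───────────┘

Checking cell at (4, 4):
Number of passages: 2
Cell type: corner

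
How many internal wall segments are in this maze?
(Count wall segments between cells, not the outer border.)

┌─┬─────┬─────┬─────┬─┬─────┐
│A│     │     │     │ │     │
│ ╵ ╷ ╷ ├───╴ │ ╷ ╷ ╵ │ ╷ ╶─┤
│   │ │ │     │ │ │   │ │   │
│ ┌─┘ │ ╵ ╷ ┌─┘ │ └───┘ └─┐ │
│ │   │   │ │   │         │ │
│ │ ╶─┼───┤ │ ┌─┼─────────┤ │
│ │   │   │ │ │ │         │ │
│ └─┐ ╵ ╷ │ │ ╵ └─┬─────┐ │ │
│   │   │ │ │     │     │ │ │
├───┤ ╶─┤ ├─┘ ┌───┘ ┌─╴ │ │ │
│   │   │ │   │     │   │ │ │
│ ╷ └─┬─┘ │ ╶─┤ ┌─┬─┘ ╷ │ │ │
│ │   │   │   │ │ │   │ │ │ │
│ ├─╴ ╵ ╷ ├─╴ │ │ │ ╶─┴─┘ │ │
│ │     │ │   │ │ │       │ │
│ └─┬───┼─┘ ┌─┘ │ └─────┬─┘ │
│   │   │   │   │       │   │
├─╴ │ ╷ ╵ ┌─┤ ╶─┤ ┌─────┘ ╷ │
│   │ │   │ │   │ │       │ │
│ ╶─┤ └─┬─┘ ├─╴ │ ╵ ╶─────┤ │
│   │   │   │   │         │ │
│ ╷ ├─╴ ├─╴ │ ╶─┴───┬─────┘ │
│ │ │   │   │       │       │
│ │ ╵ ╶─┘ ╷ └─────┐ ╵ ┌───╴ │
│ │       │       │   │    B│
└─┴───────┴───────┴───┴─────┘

Counting internal wall segments:
Total internal walls: 156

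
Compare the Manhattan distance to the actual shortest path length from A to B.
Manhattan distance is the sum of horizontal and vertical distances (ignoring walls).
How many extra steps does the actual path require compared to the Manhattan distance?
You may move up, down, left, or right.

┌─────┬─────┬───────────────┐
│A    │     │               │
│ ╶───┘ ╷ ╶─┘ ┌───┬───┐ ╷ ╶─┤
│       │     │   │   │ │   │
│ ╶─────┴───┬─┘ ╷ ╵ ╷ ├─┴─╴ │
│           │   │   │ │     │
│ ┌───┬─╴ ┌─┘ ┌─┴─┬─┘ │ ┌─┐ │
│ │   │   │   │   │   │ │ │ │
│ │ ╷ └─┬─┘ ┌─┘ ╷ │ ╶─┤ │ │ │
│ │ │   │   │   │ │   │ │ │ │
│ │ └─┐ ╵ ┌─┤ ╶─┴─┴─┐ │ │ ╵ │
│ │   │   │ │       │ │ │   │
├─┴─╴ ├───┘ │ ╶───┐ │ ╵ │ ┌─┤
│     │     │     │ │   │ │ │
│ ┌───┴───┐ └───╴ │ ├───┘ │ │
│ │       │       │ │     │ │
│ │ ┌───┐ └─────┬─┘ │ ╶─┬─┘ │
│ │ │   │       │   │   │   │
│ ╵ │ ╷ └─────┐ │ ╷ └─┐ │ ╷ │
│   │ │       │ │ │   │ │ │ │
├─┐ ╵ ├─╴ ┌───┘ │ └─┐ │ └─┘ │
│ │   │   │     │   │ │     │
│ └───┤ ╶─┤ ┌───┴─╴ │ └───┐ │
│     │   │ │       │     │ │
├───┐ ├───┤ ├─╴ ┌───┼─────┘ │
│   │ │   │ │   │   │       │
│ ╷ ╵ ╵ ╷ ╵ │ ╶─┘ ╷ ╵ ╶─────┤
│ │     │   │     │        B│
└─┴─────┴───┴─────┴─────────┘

Manhattan distance: |13 - 0| + |13 - 0| = 26
Actual path length: 42
Extra steps: 42 - 26 = 16

Solution:

┌─────┬─────┬───────────────┐
│A    │↱ ↓  │↱ → → → → → ↓  │
│ ╶───┘ ╷ ╶─┘ ┌───┬───┐ ╷ ╶─┤
│↳ → → ↑│↳ → ↑│   │   │ │↳ ↓│
│ ╶─────┴───┬─┘ ╷ ╵ ╷ ├─┴─╴ │
│           │   │   │ │    ↓│
│ ┌───┬─╴ ┌─┘ ┌─┴─┬─┘ │ ┌─┐ │
│ │   │   │   │   │   │ │ │↓│
│ │ ╷ └─┬─┘ ┌─┘ ╷ │ ╶─┤ │ │ │
│ │ │   │   │   │ │   │ │ │↓│
│ │ └─┐ ╵ ┌─┤ ╶─┴─┴─┐ │ │ ╵ │
│ │   │   │ │       │ │ │↓ ↲│
├─┴─╴ ├───┘ │ ╶───┐ │ ╵ │ ┌─┤
│     │     │     │ │   │↓│ │
│ ┌───┴───┐ └───╴ │ ├───┘ │ │
│ │       │       │ │↓ ← ↲│ │
│ │ ┌───┐ └─────┬─┘ │ ╶─┬─┘ │
│ │ │   │       │   │↳ ↓│   │
│ ╵ │ ╷ └─────┐ │ ╷ └─┐ │ ╷ │
│   │ │       │ │ │   │↓│ │ │
├─┐ ╵ ├─╴ ┌───┘ │ └─┐ │ └─┘ │
│ │   │   │     │   │ │↳ → ↓│
│ └───┤ ╶─┤ ┌───┴─╴ │ └───┐ │
│     │   │ │       │     │↓│
├───┐ ├───┤ ├─╴ ┌───┼─────┘ │
│   │ │   │ │   │   │↓ ← ← ↲│
│ ╷ ╵ ╵ ╷ ╵ │ ╶─┘ ╷ ╵ ╶─────┤
│ │     │   │     │  ↳ → → B│
└─┴─────┴───┴─────┴─────────┘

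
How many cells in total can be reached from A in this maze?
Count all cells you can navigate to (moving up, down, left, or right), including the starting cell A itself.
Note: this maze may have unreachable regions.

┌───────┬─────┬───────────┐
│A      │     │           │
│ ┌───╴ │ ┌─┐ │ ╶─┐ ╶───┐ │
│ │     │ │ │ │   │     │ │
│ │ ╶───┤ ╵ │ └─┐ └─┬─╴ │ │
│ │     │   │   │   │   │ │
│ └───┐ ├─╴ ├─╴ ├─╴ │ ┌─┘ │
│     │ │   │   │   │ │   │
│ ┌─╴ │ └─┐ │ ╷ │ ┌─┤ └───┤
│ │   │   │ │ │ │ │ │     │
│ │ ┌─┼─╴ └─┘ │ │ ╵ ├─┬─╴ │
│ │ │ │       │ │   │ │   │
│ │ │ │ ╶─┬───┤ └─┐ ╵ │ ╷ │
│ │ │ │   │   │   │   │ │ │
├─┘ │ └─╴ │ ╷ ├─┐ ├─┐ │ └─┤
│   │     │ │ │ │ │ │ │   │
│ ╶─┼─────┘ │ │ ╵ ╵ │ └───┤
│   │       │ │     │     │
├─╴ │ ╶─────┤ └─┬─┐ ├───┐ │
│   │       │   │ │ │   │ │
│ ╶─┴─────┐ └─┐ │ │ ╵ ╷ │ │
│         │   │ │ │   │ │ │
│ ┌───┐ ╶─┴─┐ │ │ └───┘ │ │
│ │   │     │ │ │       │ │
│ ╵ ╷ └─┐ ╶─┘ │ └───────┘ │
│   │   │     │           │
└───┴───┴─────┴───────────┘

Using BFS/flood-fill to find all reachable cells from A:
Maze size: 13 × 13 = 169 total cells
All cells are reachable — the maze is fully connected.
Reachable cells: 169

Reachable region (· marks reachable cells):

┌───────┬─────┬───────────┐
│A · · ·│· · ·│· · · · · ·│
│ ┌───╴ │ ┌─┐ │ ╶─┐ ╶───┐ │
│·│· · ·│·│·│·│· ·│· · ·│·│
│ │ ╶───┤ ╵ │ └─┐ └─┬─╴ │ │
│·│· · ·│· ·│· ·│· ·│· ·│·│
│ └───┐ ├─╴ ├─╴ ├─╴ │ ┌─┘ │
│· · ·│·│· ·│· ·│· ·│·│· ·│
│ ┌─╴ │ └─┐ │ ╷ │ ┌─┤ └───┤
│·│· ·│· ·│·│·│·│·│·│· · ·│
│ │ ┌─┼─╴ └─┘ │ │ ╵ ├─┬─╴ │
│·│·│·│· · · ·│·│· ·│·│· ·│
│ │ │ │ ╶─┬───┤ └─┐ ╵ │ ╷ │
│·│·│·│· ·│· ·│· ·│· ·│·│·│
├─┘ │ └─╴ │ ╷ ├─┐ ├─┐ │ └─┤
│· ·│· · ·│·│·│·│·│·│·│· ·│
│ ╶─┼─────┘ │ │ ╵ ╵ │ └───┤
│· ·│· · · ·│·│· · ·│· · ·│
├─╴ │ ╶─────┤ └─┬─┐ ├───┐ │
│· ·│· · · ·│· ·│·│·│· ·│·│
│ ╶─┴─────┐ └─┐ │ │ ╵ ╷ │ │
│· · · · ·│· ·│·│·│· ·│·│·│
│ ┌───┐ ╶─┴─┐ │ │ └───┘ │ │
│·│· ·│· · ·│·│·│· · · ·│·│
│ ╵ ╷ └─┐ ╶─┘ │ └───────┘ │
│· ·│· ·│· · ·│· · · · · ·│
└───┴───┴─────┴───────────┘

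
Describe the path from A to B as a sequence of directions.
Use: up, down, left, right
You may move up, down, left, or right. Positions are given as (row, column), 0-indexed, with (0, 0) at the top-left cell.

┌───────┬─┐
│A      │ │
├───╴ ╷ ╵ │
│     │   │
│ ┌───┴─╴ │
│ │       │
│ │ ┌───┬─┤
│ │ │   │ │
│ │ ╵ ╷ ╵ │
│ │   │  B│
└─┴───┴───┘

Finding the path and converting it to directions:
Path through cells: (0,0) → (0,1) → (0,2) → (0,3) → (1,3) → (1,4) → (2,4) → (2,3) → (2,2) → (2,1) → (3,1) → (4,1) → (4,2) → (3,2) → (3,3) → (4,3) → (4,4)
Directions: right, right, right, down, right, down, left, left, left, down, down, right, up, right, down, right

Solution:

┌───────┬─┐
│A → → ↓│ │
├───╴ ╷ ╵ │
│     │↳ ↓│
│ ┌───┴─╴ │
│ │↓ ← ← ↲│
│ │ ┌───┬─┤
│ │↓│↱ ↓│ │
│ │ ╵ ╷ ╵ │
│ │↳ ↑│↳ B│
└─┴───┴───┘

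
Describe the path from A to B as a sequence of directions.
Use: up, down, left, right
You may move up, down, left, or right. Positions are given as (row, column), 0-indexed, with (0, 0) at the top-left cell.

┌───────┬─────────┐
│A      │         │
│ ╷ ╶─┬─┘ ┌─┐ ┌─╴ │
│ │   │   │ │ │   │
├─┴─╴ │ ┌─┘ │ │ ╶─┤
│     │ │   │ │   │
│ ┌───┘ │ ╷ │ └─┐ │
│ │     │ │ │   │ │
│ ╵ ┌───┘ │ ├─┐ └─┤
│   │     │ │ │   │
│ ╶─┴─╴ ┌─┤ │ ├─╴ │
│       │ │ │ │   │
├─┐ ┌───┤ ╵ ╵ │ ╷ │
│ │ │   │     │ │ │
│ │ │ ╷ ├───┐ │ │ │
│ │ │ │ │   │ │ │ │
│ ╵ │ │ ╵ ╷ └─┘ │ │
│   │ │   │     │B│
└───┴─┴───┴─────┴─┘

Finding the path and converting it to directions:
Path through cells: (0,0) → (0,1) → (1,1) → (1,2) → (2,2) → (2,1) → (2,0) → (3,0) → (4,0) → (4,1) → (3,1) → (3,2) → (3,3) → (2,3) → (1,3) → (1,4) → (0,4) → (0,5) → (0,6) → (1,6) → (2,6) → (3,6) → (3,7) → (4,7) → (4,8) → (5,8) → (6,8) → (7,8) → (8,8)
Directions: right, down, right, down, left, left, down, down, right, up, right, right, up, up, right, up, right, right, down, down, down, right, down, right, down, down, down, down

Solution:

┌───────┬─────────┐
│A ↓    │↱ → ↓    │
│ ╷ ╶─┬─┘ ┌─┐ ┌─╴ │
│ │↳ ↓│↱ ↑│ │↓│   │
├─┴─╴ │ ┌─┘ │ │ ╶─┤
│↓ ← ↲│↑│   │↓│   │
│ ┌───┘ │ ╷ │ └─┐ │
│↓│↱ → ↑│ │ │↳ ↓│ │
│ ╵ ┌───┘ │ ├─┐ └─┤
│↳ ↑│     │ │ │↳ ↓│
│ ╶─┴─╴ ┌─┤ │ ├─╴ │
│       │ │ │ │  ↓│
├─┐ ┌───┤ ╵ ╵ │ ╷ │
│ │ │   │     │ │↓│
│ │ │ ╷ ├───┐ │ │ │
│ │ │ │ │   │ │ │↓│
│ ╵ │ │ ╵ ╷ └─┘ │ │
│   │ │   │     │B│
└───┴─┴───┴─────┴─┘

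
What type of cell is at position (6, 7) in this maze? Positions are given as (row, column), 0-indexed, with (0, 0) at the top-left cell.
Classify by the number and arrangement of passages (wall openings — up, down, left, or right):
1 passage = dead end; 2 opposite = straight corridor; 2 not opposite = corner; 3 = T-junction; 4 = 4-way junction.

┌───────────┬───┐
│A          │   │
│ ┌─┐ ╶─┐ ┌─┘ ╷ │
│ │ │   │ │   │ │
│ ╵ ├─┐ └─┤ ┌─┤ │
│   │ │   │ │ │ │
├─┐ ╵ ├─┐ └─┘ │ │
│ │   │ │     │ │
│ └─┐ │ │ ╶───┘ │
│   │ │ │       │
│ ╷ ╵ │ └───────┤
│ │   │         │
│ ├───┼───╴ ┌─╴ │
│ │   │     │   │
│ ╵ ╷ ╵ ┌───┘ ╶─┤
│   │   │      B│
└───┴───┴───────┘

Checking cell at (6, 7):
Number of passages: 2
Cell type: corner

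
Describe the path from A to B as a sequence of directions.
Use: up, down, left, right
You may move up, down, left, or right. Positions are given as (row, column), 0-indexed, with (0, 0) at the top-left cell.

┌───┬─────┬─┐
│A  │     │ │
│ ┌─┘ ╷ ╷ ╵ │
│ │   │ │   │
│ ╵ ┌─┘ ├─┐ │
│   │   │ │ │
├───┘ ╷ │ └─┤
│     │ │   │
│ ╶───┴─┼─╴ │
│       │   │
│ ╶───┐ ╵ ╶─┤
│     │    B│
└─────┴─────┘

Finding the path and converting it to directions:
Path through cells: (0,0) → (1,0) → (2,0) → (2,1) → (1,1) → (1,2) → (0,2) → (0,3) → (1,3) → (2,3) → (2,2) → (3,2) → (3,1) → (3,0) → (4,0) → (4,1) → (4,2) → (4,3) → (5,3) → (5,4) → (5,5)
Directions: down, down, right, up, right, up, right, down, down, left, down, left, left, down, right, right, right, down, right, right

Solution:

┌───┬─────┬─┐
│A  │↱ ↓  │ │
│ ┌─┘ ╷ ╷ ╵ │
│↓│↱ ↑│↓│   │
│ ╵ ┌─┘ ├─┐ │
│↳ ↑│↓ ↲│ │ │
├───┘ ╷ │ └─┤
│↓ ← ↲│ │   │
│ ╶───┴─┼─╴ │
│↳ → → ↓│   │
│ ╶───┐ ╵ ╶─┤
│     │↳ → B│
└─────┴─────┘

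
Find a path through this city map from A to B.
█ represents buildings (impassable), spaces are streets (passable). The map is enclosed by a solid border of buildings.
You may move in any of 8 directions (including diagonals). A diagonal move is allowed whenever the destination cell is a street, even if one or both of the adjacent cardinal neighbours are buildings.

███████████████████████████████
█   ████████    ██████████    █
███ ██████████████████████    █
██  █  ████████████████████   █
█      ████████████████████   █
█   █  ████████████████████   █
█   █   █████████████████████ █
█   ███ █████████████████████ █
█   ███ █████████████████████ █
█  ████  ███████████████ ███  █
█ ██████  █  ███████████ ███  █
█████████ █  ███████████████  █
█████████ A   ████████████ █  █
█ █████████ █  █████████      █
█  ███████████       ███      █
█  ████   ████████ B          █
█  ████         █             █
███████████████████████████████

Finding the shortest path from A to B:
Movement: 8-directional
Path length: 9 steps
Directions: right → right → right → down-right → down-right → right → right → right → down-right

Solution:

███████████████████████████████
█   ████████    ██████████    █
███ ██████████████████████    █
██  █  ████████████████████   █
█      ████████████████████   █
█   █  ████████████████████   █
█   █   █████████████████████ █
█   ███ █████████████████████ █
█   ███ █████████████████████ █
█  ████  ███████████████ ███  █
█ ██████  █  ███████████ ███  █
█████████ █  ███████████████  █
█████████ A→→↘████████████ █  █
█ █████████ █ ↘█████████      █
█  ███████████ →→→↘  ███      █
█  ████   ████████ B          █
█  ████         █             █
███████████████████████████████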